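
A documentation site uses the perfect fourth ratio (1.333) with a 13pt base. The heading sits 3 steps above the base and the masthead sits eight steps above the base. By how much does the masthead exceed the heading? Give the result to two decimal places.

Step 3: 13.0 × 1.333³ = 30.7917pt
Step 8: 13.0 × 1.333⁸ = 129.5939pt
Difference: 129.5939 − 30.7917 = 98.8022pt

98.80pt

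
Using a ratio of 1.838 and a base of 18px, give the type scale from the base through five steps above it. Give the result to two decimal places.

Step 0: 18px
Step 1: 18.0 × 1.838 = 33.08
Step 2: 18.0 × 1.838² = 60.81
Step 3: 18.0 × 1.838³ = 111.77
Step 4: 18.0 × 1.838⁴ = 205.43
Step 5: 18.0 × 1.838⁵ = 377.57

18.00px, 33.08px, 60.81px, 111.77px, 205.43px, 377.57px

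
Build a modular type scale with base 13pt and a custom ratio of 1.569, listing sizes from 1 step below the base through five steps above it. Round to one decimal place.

8.3pt, 13.0pt, 20.4pt, 32.0pt, 50.2pt, 78.8pt, 123.6pt

Step -1: 13.0 ÷ 1.569 = 8.3
Step 0: 13pt
Step 1: 13.0 × 1.569 = 20.4
Step 2: 13.0 × 1.569² = 32.0
Step 3: 13.0 × 1.569³ = 50.2
Step 4: 13.0 × 1.569⁴ = 78.8
Step 5: 13.0 × 1.569⁵ = 123.6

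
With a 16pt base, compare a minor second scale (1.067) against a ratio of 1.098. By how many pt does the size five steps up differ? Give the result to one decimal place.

3.4pt

Minor second: 16.0 × 1.067⁵ = 22.128pt
At 1.098: 16.0 × 1.098⁵ = 25.535pt
Difference: 25.535 − 22.128 = 3.407pt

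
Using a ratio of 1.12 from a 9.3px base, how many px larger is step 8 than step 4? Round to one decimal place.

8.4px

Step 4: 9.3 × 1.12⁴ = 14.634px
Step 8: 9.3 × 1.12⁸ = 23.026px
Difference: 23.026 − 14.634 = 8.392px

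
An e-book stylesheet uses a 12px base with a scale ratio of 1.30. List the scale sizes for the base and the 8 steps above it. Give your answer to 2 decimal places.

12.00px, 15.60px, 20.28px, 26.36px, 34.27px, 44.56px, 57.92px, 75.30px, 97.89px

Step 0: 12px
Step 1: 12.0 × 1.30 = 15.60
Step 2: 12.0 × 1.30² = 20.28
Step 3: 12.0 × 1.30³ = 26.36
Step 4: 12.0 × 1.30⁴ = 34.27
Step 5: 12.0 × 1.30⁵ = 44.56
Step 6: 12.0 × 1.30⁶ = 57.92
Step 7: 12.0 × 1.30⁷ = 75.30
Step 8: 12.0 × 1.30⁸ = 97.89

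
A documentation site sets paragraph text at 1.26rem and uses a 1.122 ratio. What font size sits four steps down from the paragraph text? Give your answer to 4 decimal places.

0.7951rem

Each step on a modular scale multiplies by the ratio, so the size n steps from the base is base × ratioⁿ.
1.26 ÷ 1.122⁴ = 1.26 ÷ 1.58479 ≈ 0.7951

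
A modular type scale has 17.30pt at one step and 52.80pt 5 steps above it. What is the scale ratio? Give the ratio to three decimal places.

The ratio satisfies 17.30 × r⁵ = 52.80, so r = (52.80 / 17.30)^(1/5).
r = 3.0520^(1/5) ≈ 1.2500

1.250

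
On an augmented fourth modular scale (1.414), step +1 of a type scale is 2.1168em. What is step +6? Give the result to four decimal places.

Moving from step +1 to step +6 is 5 steps up, so multiply by r⁵.
2.1168 × 1.414⁵ = 2.1168 × 5.65258 ≈ 11.9654

11.9654em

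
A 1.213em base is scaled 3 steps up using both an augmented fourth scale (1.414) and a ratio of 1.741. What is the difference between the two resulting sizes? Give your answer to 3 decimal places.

2.972em

Augmented fourth: 1.213 × 1.414³ = 3.42933em
At 1.741: 1.213 × 1.741³ = 6.40114em
Difference: 6.40114 − 3.42933 = 2.97181em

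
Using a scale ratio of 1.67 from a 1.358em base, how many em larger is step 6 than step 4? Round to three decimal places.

Step 4: 1.358 × 1.67⁴ = 10.56247em
Step 6: 1.358 × 1.67⁶ = 29.45768em
Difference: 29.45768 − 10.56247 = 18.89521em

18.895em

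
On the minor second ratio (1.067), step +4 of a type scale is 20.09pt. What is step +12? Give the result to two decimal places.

20.09 × 1.067⁸ = 20.09 × 1.68002 ≈ 33.752

33.75pt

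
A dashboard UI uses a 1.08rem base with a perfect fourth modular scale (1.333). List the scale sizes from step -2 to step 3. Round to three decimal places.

0.608rem, 0.810rem, 1.080rem, 1.440rem, 1.919rem, 2.558rem

Step -2: 1.08 ÷ 1.333² = 0.608
Step -1: 1.08 ÷ 1.333 = 0.810
Step 0: 1.08rem
Step 1: 1.08 × 1.333 = 1.440
Step 2: 1.08 × 1.333² = 1.919
Step 3: 1.08 × 1.333³ = 2.558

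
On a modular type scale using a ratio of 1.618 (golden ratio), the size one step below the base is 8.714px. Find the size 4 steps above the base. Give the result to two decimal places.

8.714 × 1.618⁵ = 8.714 × 11.08901 ≈ 96.630

96.63px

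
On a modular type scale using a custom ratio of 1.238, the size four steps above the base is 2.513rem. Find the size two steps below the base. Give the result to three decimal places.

0.698rem

The gap is -2 − (4) = -6 steps, so the factor is 1.238^-6.
2.513 ÷ 1.238⁶ = 2.513 ÷ 3.60018 ≈ 0.698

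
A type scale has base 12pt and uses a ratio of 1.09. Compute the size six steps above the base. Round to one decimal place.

12.0 × 1.09⁶ = 12.0 × 1.67710 ≈ 20.13

20.1pt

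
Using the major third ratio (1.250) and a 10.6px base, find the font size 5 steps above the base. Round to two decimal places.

A modular type scale is a geometric sequence: sizeₙ = base × rⁿ.
10.6 × 1.250⁵ = 10.6 × 3.05176 ≈ 32.35

32.35px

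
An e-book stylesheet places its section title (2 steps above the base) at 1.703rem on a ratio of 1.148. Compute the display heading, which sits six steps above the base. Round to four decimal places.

2.9579rem

The gap is 6 − (2) = 4 steps, so the factor is 1.148^4.
1.703 × 1.148⁴ = 1.703 × 1.73687 ≈ 2.9579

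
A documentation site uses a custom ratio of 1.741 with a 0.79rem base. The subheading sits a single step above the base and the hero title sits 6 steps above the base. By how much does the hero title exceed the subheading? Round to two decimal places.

Step 1: 0.79 × 1.741 = 1.3754rem
Step 6: 0.79 × 1.741⁶ = 21.9998rem
Difference: 21.9998 − 1.3754 = 20.6244rem

20.62rem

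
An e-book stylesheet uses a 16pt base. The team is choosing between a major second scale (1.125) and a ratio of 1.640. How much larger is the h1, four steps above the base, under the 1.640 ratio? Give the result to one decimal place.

90.1pt

Major second: 16.0 × 1.125⁴ = 25.629pt
At 1.640: 16.0 × 1.640⁴ = 115.743pt
Difference: 115.743 − 25.629 = 90.114pt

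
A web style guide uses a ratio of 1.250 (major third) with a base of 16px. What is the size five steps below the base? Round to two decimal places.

5.24px

A modular type scale is a geometric sequence: sizeₙ = base × rⁿ.
16.0 ÷ 1.250⁵ = 16.0 ÷ 3.05176 ≈ 5.24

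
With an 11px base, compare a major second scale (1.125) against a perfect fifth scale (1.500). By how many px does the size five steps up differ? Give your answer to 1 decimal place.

63.7px

Major second: 11.0 × 1.125⁵ = 19.822px
Perfect fifth: 11.0 × 1.500⁵ = 83.531px
Difference: 83.531 − 19.822 = 63.709px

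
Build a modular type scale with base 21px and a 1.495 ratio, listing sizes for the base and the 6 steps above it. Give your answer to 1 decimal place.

21.0px, 31.4px, 46.9px, 70.2px, 104.9px, 156.8px, 234.5px

Step 0: 21px
Step 1: 21.0 × 1.495 = 31.4
Step 2: 21.0 × 1.495² = 46.9
Step 3: 21.0 × 1.495³ = 70.2
Step 4: 21.0 × 1.495⁴ = 104.9
Step 5: 21.0 × 1.495⁵ = 156.8
Step 6: 21.0 × 1.495⁶ = 234.5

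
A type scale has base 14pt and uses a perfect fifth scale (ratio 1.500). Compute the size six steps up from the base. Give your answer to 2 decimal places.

Each step on a modular scale multiplies by the ratio, so the size n steps from the base is base × ratioⁿ.
14.0 × 1.500⁶ = 14.0 × 11.39062 ≈ 159.47

159.47pt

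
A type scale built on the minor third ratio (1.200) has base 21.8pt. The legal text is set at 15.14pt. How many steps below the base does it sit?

2

1.200ⁿ = 21.8 / 15.14 = 1.4399
n = ln(1.4399) / ln(1.200) = 0.3646 / 0.1823 ≈ 2.00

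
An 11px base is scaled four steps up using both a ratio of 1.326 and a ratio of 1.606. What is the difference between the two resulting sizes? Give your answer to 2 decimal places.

39.17px

At 1.326: 11.0 × 1.326⁴ = 34.0069px
At 1.606: 11.0 × 1.606⁴ = 73.1770px
Difference: 73.1770 − 34.0069 = 39.1701px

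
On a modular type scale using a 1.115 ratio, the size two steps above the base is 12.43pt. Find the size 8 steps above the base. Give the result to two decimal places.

23.88pt

12.43 × 1.115⁶ = 12.43 × 1.92154 ≈ 23.885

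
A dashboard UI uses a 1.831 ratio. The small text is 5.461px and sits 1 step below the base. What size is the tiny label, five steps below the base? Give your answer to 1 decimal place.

5.461 ÷ 1.831⁴ = 5.461 ÷ 11.23967 ≈ 0.486

0.5px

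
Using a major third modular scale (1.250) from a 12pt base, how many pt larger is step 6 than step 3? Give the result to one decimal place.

22.3pt

Step 3: 12.0 × 1.250³ = 23.438pt
Step 6: 12.0 × 1.250⁶ = 45.776pt
Difference: 45.776 − 23.438 = 22.338pt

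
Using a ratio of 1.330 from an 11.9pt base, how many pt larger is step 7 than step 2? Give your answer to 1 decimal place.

66.6pt

Step 2: 11.9 × 1.330² = 21.050pt
Step 7: 11.9 × 1.330⁷ = 87.601pt
Difference: 87.601 − 21.050 = 66.551pt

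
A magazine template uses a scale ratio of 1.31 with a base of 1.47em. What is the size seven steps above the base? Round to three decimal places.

9.732em

Each step on a modular scale multiplies by the ratio, so the size n steps from the base is base × ratioⁿ.
1.47 × 1.31⁷ = 1.47 × 6.62063 ≈ 9.732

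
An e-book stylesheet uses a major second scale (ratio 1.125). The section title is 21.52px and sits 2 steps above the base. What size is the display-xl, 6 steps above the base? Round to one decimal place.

21.52 × 1.125⁴ = 21.52 × 1.60181 ≈ 34.471

34.5px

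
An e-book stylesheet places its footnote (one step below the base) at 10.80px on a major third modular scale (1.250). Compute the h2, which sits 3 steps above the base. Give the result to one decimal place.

26.4px

10.80 × 1.250⁴ = 10.80 × 2.44141 ≈ 26.367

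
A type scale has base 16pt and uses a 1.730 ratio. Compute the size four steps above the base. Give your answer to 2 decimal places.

143.32pt

16.0 × 1.730⁴ = 16.0 × 8.95745 ≈ 143.32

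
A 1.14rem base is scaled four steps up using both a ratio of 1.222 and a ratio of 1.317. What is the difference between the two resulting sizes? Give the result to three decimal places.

At 1.222: 1.14 × 1.222⁴ = 2.54208rem
At 1.317: 1.14 × 1.317⁴ = 3.42964rem
Difference: 3.42964 − 2.54208 = 0.88756rem

0.888rem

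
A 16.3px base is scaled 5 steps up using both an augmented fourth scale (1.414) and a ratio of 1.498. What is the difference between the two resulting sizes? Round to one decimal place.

Augmented fourth: 16.3 × 1.414⁵ = 92.137px
At 1.498: 16.3 × 1.498⁵ = 122.955px
Difference: 122.955 − 92.137 = 30.818px

30.8px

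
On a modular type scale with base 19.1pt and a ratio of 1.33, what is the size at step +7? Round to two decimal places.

Each step on a modular scale multiplies by the ratio, so the size n steps from the base is base × ratioⁿ.
19.1 × 1.33⁷ = 19.1 × 7.36142 ≈ 140.60

140.60pt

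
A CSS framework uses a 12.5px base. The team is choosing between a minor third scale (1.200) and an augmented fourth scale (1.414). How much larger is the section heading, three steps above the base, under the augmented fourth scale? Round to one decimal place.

Minor third: 12.5 × 1.200³ = 21.600px
Augmented fourth: 12.5 × 1.414³ = 35.339px
Difference: 35.339 − 21.600 = 13.739px

13.7px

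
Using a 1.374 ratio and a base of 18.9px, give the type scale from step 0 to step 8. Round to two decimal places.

18.90px, 25.97px, 35.68px, 49.03px, 67.36px, 92.55px, 127.17px, 174.73px, 240.08px

Step 0: 18.9px
Step 1: 18.9 × 1.374 = 25.97
Step 2: 18.9 × 1.374² = 35.68
Step 3: 18.9 × 1.374³ = 49.03
Step 4: 18.9 × 1.374⁴ = 67.36
Step 5: 18.9 × 1.374⁵ = 92.55
Step 6: 18.9 × 1.374⁶ = 127.17
Step 7: 18.9 × 1.374⁷ = 174.73
Step 8: 18.9 × 1.374⁸ = 240.08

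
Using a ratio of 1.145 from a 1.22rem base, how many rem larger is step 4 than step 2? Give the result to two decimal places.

0.50rem

Step 2: 1.22 × 1.145² = 1.5995rem
Step 4: 1.22 × 1.145⁴ = 2.0969rem
Difference: 2.0969 − 1.5995 = 0.4974rem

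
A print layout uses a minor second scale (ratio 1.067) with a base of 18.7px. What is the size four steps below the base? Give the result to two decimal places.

A modular type scale is a geometric sequence: sizeₙ = base × rⁿ.
18.7 ÷ 1.067⁴ = 18.7 ÷ 1.29616 ≈ 14.43

14.43px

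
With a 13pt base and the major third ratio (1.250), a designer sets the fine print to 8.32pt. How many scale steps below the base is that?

1.250ⁿ = 13 / 8.32 = 1.5625
n = ln(1.5625) / ln(1.250) = 0.4463 / 0.2231 ≈ 2.00

2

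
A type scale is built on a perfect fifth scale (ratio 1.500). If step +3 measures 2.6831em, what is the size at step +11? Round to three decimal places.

The gap is 11 − (3) = 8 steps, so the factor is 1.500^8.
2.6831 × 1.500⁸ = 2.6831 × 25.62891 ≈ 68.765

68.765em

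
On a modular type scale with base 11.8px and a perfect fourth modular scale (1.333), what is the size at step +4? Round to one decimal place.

A modular type scale is a geometric sequence: sizeₙ = base × rⁿ.
11.8 × 1.333⁴ = 11.8 × 3.15733 ≈ 37.26

37.3px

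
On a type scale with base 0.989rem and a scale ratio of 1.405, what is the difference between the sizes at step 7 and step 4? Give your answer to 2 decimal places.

Step 4: 0.989 × 1.405⁴ = 3.8539rem
Step 7: 0.989 × 1.405⁷ = 10.6888rem
Difference: 10.6888 − 3.8539 = 6.8349rem

6.83rem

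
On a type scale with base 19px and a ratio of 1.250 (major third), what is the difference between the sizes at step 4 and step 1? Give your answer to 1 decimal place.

22.6px

Step 1: 19.0 × 1.250 = 23.750px
Step 4: 19.0 × 1.250⁴ = 46.387px
Difference: 46.387 − 23.750 = 22.637px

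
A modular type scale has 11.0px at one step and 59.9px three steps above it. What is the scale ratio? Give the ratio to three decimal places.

1.759

The ratio satisfies 11.0 × r³ = 59.9, so r = (59.9 / 11.0)^(1/3).
r = 5.4455^(1/3) ≈ 1.7593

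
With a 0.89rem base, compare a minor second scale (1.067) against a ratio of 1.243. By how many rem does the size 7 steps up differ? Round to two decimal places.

Minor second: 0.89 × 1.067⁷ = 1.4013rem
At 1.243: 0.89 × 1.243⁷ = 4.0803rem
Difference: 4.0803 − 1.4013 = 2.6790rem

2.68rem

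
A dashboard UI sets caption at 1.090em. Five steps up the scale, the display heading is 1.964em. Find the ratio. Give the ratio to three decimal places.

r⁵ = 1.964 / 1.090, so r = (1.964/1.090)^(1/5).
r = 1.8018^(1/5) ≈ 1.1250

1.125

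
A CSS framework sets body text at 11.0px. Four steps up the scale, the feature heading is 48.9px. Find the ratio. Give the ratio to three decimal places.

The ratio satisfies 11.0 × r⁴ = 48.9, so r = (48.9 / 11.0)^(1/4).
r = 4.4455^(1/4) ≈ 1.4520

1.452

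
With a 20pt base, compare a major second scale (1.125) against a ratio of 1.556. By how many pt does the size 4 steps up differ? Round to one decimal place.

Major second: 20.0 × 1.125⁴ = 32.036pt
At 1.556: 20.0 × 1.556⁴ = 117.238pt
Difference: 117.238 − 32.036 = 85.202pt

85.2pt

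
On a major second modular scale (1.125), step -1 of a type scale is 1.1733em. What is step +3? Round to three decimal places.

Moving from step -1 to step +3 is 4 steps up, so multiply by r⁴.
1.1733 × 1.125⁴ = 1.1733 × 1.60181 ≈ 1.879

1.879em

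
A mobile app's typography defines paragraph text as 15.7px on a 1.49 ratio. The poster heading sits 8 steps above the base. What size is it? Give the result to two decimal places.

381.41px

Every step multiplies by the scale ratio.
15.7 × 1.49⁸ = 15.7 × 24.29350 ≈ 381.41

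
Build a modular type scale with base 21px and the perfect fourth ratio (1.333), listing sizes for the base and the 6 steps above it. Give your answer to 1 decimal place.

Step 0: 21px
Step 1: 21.0 × 1.333 = 28.0
Step 2: 21.0 × 1.333² = 37.3
Step 3: 21.0 × 1.333³ = 49.7
Step 4: 21.0 × 1.333⁴ = 66.3
Step 5: 21.0 × 1.333⁵ = 88.4
Step 6: 21.0 × 1.333⁶ = 117.8

21.0px, 28.0px, 37.3px, 49.7px, 66.3px, 88.4px, 117.8px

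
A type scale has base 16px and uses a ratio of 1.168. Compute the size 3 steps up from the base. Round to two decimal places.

16.0 × 1.168³ = 16.0 × 1.59341 ≈ 25.49

25.49px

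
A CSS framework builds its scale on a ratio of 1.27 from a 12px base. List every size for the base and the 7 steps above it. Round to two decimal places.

Step 0: 12px
Step 1: 12.0 × 1.27 = 15.24
Step 2: 12.0 × 1.27² = 19.35
Step 3: 12.0 × 1.27³ = 24.58
Step 4: 12.0 × 1.27⁴ = 31.22
Step 5: 12.0 × 1.27⁵ = 39.65
Step 6: 12.0 × 1.27⁶ = 50.35
Step 7: 12.0 × 1.27⁷ = 63.95

12.00px, 15.24px, 19.35px, 24.58px, 31.22px, 39.65px, 50.35px, 63.95px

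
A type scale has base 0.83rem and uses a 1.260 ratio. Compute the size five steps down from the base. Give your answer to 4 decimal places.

0.2614rem

Every step multiplies by the scale ratio.
0.83 ÷ 1.260⁵ = 0.83 ÷ 3.17580 ≈ 0.2614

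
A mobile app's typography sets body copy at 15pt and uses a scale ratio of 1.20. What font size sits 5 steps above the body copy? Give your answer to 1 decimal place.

37.3pt

Each step on a modular scale multiplies by the ratio, so the size n steps from the base is base × ratioⁿ.
15.0 × 1.20⁵ = 15.0 × 2.48832 ≈ 37.32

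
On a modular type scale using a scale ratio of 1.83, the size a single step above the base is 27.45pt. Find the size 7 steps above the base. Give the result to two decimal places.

1030.98pt

The gap is 7 − (1) = 6 steps, so the factor is 1.83^6.
27.45 × 1.83⁶ = 27.45 × 37.55835 ≈ 1030.977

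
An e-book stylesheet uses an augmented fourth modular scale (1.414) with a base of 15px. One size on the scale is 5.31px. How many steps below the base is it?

3

1.414ⁿ = 15 / 5.31 = 2.8249
n = ln(2.8249) / ln(1.414) = 1.0385 / 0.3464 ≈ 3.00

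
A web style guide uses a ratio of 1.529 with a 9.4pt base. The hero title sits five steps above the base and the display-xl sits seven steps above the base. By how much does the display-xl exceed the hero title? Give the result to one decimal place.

105.1pt

Step 5: 9.4 × 1.529⁵ = 78.553pt
Step 7: 9.4 × 1.529⁷ = 183.645pt
Difference: 183.645 − 78.553 = 105.092pt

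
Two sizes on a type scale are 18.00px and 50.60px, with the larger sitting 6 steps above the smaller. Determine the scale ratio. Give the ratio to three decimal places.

The ratio satisfies 18.00 × r⁶ = 50.60, so r = (50.60 / 18.00)^(1/6).
r = 2.8111^(1/6) ≈ 1.1880

1.188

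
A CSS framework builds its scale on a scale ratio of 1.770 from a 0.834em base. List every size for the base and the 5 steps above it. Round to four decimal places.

Step 0: 0.834em
Step 1: 0.834 × 1.770 = 1.4762
Step 2: 0.834 × 1.770² = 2.6128
Step 3: 0.834 × 1.770³ = 4.6247
Step 4: 0.834 × 1.770⁴ = 8.1858
Step 5: 0.834 × 1.770⁵ = 14.4888

0.8340em, 1.4762em, 2.6128em, 4.6247em, 8.1858em, 14.4888em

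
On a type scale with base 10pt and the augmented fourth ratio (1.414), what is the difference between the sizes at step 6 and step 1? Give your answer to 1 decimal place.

Step 1: 10.0 × 1.414 = 14.140pt
Step 6: 10.0 × 1.414⁶ = 79.928pt
Difference: 79.928 − 14.140 = 65.788pt

65.8pt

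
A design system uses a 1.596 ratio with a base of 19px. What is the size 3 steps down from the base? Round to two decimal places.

4.67px

A modular type scale is a geometric sequence: sizeₙ = base × rⁿ.
19.0 ÷ 1.596³ = 19.0 ÷ 4.06536 ≈ 4.67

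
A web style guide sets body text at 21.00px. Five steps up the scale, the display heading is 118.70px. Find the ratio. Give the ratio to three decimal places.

The ratio satisfies 21.00 × r⁵ = 118.70, so r = (118.70 / 21.00)^(1/5).
r = 5.6524^(1/5) ≈ 1.4140

1.414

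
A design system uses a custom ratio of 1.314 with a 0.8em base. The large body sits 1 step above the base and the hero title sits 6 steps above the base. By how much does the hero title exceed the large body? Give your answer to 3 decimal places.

3.067em

Step 1: 0.8 × 1.314 = 1.05120em
Step 6: 0.8 × 1.314⁶ = 4.11777em
Difference: 4.11777 − 1.05120 = 3.06657em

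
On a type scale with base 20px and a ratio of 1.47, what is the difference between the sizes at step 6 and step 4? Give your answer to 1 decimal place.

108.4px

Step 4: 20.0 × 1.47⁴ = 93.390px
Step 6: 20.0 × 1.47⁶ = 201.806px
Difference: 201.806 − 93.390 = 108.416px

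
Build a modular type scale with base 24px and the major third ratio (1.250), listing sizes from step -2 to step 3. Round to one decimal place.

Step -2: 24.0 ÷ 1.250² = 15.4
Step -1: 24.0 ÷ 1.250 = 19.2
Step 0: 24px
Step 1: 24.0 × 1.250 = 30.0
Step 2: 24.0 × 1.250² = 37.5
Step 3: 24.0 × 1.250³ = 46.9

15.4px, 19.2px, 24.0px, 30.0px, 37.5px, 46.9px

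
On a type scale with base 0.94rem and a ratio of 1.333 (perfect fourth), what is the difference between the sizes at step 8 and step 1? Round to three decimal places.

Step 1: 0.94 × 1.333 = 1.25302rem
Step 8: 0.94 × 1.333⁸ = 9.37064rem
Difference: 9.37064 − 1.25302 = 8.11762rem

8.118rem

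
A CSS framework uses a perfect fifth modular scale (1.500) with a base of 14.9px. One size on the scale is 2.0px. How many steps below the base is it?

5

1.500ⁿ = 14.9 / 2.0 = 7.4500
n = ln(7.4500) / ln(1.500) = 2.0082 / 0.4055 ≈ 4.95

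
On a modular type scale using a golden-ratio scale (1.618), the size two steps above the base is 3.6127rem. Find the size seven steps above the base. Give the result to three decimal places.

40.061rem

Moving from step +2 to step +7 is 5 steps up, so multiply by r⁵.
3.6127 × 1.618⁵ = 3.6127 × 11.08901 ≈ 40.061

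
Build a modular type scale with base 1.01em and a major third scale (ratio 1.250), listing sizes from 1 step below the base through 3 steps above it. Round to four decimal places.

Step -1: 1.01 ÷ 1.250 = 0.8080
Step 0: 1.01em
Step 1: 1.01 × 1.250 = 1.2625
Step 2: 1.01 × 1.250² = 1.5781
Step 3: 1.01 × 1.250³ = 1.9727

0.8080em, 1.0100em, 1.2625em, 1.5781em, 1.9727em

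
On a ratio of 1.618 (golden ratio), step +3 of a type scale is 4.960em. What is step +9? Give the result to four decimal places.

The gap is 9 − (3) = 6 steps, so the factor is 1.618^6.
4.960 × 1.618⁶ = 4.960 × 17.94201 ≈ 88.9924

88.9924em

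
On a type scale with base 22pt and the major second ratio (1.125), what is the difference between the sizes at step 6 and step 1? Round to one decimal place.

Step 1: 22.0 × 1.125 = 24.750pt
Step 6: 22.0 × 1.125⁶ = 44.600pt
Difference: 44.600 − 24.750 = 19.850pt

19.9pt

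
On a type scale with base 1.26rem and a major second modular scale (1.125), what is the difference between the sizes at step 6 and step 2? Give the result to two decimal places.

Step 2: 1.26 × 1.125² = 1.5947rem
Step 6: 1.26 × 1.125⁶ = 2.5544rem
Difference: 2.5544 − 1.5947 = 0.9597rem

0.96rem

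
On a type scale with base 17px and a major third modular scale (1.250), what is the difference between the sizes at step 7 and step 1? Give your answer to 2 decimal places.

59.81px

Step 1: 17.0 × 1.250 = 21.2500px
Step 7: 17.0 × 1.250⁷ = 81.0623px
Difference: 81.0623 − 21.2500 = 59.8123px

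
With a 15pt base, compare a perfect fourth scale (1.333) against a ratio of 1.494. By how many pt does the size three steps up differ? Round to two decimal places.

14.49pt

Perfect fourth: 15.0 × 1.333³ = 35.5289pt
At 1.494: 15.0 × 1.494³ = 50.0199pt
Difference: 50.0199 − 35.5289 = 14.4910pt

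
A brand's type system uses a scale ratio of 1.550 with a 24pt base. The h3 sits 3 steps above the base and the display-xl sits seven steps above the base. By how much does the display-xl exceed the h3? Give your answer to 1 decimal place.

426.5pt

Step 3: 24.0 × 1.550³ = 89.373pt
Step 7: 24.0 × 1.550⁷ = 515.862pt
Difference: 515.862 − 89.373 = 426.489pt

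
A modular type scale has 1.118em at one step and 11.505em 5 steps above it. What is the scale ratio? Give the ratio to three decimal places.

1.594

The ratio satisfies 1.118 × r⁵ = 11.505, so r = (11.505 / 1.118)^(1/5).
r = 10.2907^(1/5) ≈ 1.5940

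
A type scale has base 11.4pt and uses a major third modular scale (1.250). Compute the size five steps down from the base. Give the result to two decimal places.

11.4 ÷ 1.250⁵ = 11.4 ÷ 3.05176 ≈ 3.74

3.74pt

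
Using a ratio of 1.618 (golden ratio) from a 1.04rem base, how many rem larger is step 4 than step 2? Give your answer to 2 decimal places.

Step 2: 1.04 × 1.618² = 2.7226rem
Step 4: 1.04 × 1.618⁴ = 7.1277rem
Difference: 7.1277 − 2.7226 = 4.4051rem

4.41rem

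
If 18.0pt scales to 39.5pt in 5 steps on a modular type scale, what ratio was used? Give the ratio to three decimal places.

r⁵ = 39.5 / 18.0, so r = (39.5/18.0)^(1/5).
r = 2.1944^(1/5) ≈ 1.1702

1.170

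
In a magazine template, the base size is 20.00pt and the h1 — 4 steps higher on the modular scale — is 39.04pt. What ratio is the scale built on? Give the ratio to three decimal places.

1.182

The ratio satisfies 20.00 × r⁴ = 39.04, so r = (39.04 / 20.00)^(1/4).
r = 1.9520^(1/4) ≈ 1.1820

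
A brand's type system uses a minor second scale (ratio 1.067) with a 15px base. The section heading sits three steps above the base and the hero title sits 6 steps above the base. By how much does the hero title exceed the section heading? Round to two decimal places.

3.91px

Step 3: 15.0 × 1.067³ = 18.2215px
Step 6: 15.0 × 1.067⁶ = 22.1349px
Difference: 22.1349 − 18.2215 = 3.9134px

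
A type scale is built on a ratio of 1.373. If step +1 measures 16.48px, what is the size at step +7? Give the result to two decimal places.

16.48 × 1.373⁶ = 16.48 × 6.69920 ≈ 110.403

110.40px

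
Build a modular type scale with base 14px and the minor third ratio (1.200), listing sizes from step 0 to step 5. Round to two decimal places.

Step 0: 14px
Step 1: 14.0 × 1.200 = 16.80
Step 2: 14.0 × 1.200² = 20.16
Step 3: 14.0 × 1.200³ = 24.19
Step 4: 14.0 × 1.200⁴ = 29.03
Step 5: 14.0 × 1.200⁵ = 34.84

14.00px, 16.80px, 20.16px, 24.19px, 29.03px, 34.84px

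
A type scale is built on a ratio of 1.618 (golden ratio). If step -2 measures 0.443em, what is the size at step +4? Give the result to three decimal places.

The gap is 4 − (-2) = 6 steps, so the factor is 1.618^6.
0.443 × 1.618⁶ = 0.443 × 17.94201 ≈ 7.948

7.948em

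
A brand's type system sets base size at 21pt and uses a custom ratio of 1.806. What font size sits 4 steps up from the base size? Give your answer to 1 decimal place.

223.4pt

21.0 × 1.806⁴ = 21.0 × 10.63827 ≈ 223.40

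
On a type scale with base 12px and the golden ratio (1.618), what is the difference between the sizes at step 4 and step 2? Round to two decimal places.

50.83px

Step 2: 12.0 × 1.618² = 31.4151px
Step 4: 12.0 × 1.618⁴ = 82.2423px
Difference: 82.2423 − 31.4151 = 50.8272px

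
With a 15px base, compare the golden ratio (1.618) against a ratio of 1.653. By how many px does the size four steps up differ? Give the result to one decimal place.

Golden ratio: 15.0 × 1.618⁴ = 102.803px
At 1.653: 15.0 × 1.653⁴ = 111.991px
Difference: 111.991 − 102.803 = 9.188px

9.2px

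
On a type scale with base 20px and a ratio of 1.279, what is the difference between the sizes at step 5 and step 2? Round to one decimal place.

Step 2: 20.0 × 1.279² = 32.717px
Step 5: 20.0 × 1.279⁵ = 68.451px
Difference: 68.451 − 32.717 = 35.734px

35.7px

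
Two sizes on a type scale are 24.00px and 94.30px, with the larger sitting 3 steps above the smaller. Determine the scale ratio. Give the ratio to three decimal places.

r³ = 94.30 / 24.00, so r = (94.30/24.00)^(1/3).
r = 3.9292^(1/3) ≈ 1.5780

1.578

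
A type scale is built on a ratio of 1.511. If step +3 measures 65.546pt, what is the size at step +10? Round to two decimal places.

1178.68pt

The gap is 10 − (3) = 7 steps, so the factor is 1.511^7.
65.546 × 1.511⁷ = 65.546 × 17.98255 ≈ 1178.684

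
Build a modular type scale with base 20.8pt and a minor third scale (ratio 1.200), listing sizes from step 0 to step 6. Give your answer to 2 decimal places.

20.80pt, 24.96pt, 29.95pt, 35.94pt, 43.13pt, 51.76pt, 62.11pt

Step 0: 20.8pt
Step 1: 20.8 × 1.200 = 24.96
Step 2: 20.8 × 1.200² = 29.95
Step 3: 20.8 × 1.200³ = 35.94
Step 4: 20.8 × 1.200⁴ = 43.13
Step 5: 20.8 × 1.200⁵ = 51.76
Step 6: 20.8 × 1.200⁶ = 62.11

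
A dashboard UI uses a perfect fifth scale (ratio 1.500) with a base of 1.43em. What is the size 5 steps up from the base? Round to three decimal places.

10.859em

1.43 × 1.500⁵ = 1.43 × 7.59375 ≈ 10.859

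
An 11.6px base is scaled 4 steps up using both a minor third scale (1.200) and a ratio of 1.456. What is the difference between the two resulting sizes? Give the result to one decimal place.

28.1px

Minor third: 11.6 × 1.200⁴ = 24.054px
At 1.456: 11.6 × 1.456⁴ = 52.132px
Difference: 52.132 − 24.054 = 28.078px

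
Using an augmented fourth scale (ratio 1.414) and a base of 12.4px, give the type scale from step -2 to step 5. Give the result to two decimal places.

Step -2: 12.4 ÷ 1.414² = 6.20
Step -1: 12.4 ÷ 1.414 = 8.77
Step 0: 12.4px
Step 1: 12.4 × 1.414 = 17.53
Step 2: 12.4 × 1.414² = 24.79
Step 3: 12.4 × 1.414³ = 35.06
Step 4: 12.4 × 1.414⁴ = 49.57
Step 5: 12.4 × 1.414⁵ = 70.09

6.20px, 8.77px, 12.40px, 17.53px, 24.79px, 35.06px, 49.57px, 70.09px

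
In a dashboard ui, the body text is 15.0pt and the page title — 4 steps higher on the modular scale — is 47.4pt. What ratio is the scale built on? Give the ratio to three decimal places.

The ratio satisfies 15.0 × r⁴ = 47.4, so r = (47.4 / 15.0)^(1/4).
r = 3.1600^(1/4) ≈ 1.3333

1.333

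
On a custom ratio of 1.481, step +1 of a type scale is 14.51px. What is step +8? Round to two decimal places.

226.75px

14.51 × 1.481⁷ = 14.51 × 15.62735 ≈ 226.753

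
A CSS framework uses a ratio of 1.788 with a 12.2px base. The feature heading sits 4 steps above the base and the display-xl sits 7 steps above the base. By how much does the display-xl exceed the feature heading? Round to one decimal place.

Step 4: 12.2 × 1.788⁴ = 124.690px
Step 7: 12.2 × 1.788⁷ = 712.742px
Difference: 712.742 − 124.690 = 588.052px

588.1px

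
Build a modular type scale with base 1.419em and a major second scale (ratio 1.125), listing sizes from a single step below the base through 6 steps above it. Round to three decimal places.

Step -1: 1.419 ÷ 1.125 = 1.261
Step 0: 1.419em
Step 1: 1.419 × 1.125 = 1.596
Step 2: 1.419 × 1.125² = 1.796
Step 3: 1.419 × 1.125³ = 2.020
Step 4: 1.419 × 1.125⁴ = 2.273
Step 5: 1.419 × 1.125⁵ = 2.557
Step 6: 1.419 × 1.125⁶ = 2.877

1.261em, 1.419em, 1.596em, 1.796em, 2.020em, 2.273em, 2.557em, 2.877em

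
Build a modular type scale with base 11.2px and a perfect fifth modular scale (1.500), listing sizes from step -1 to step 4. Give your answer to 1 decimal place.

7.5px, 11.2px, 16.8px, 25.2px, 37.8px, 56.7px

Step -1: 11.2 ÷ 1.500 = 7.5
Step 0: 11.2px
Step 1: 11.2 × 1.500 = 16.8
Step 2: 11.2 × 1.500² = 25.2
Step 3: 11.2 × 1.500³ = 37.8
Step 4: 11.2 × 1.500⁴ = 56.7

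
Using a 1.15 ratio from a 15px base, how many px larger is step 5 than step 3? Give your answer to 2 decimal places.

7.36px

Step 3: 15.0 × 1.15³ = 22.8131px
Step 5: 15.0 × 1.15⁵ = 30.1704px
Difference: 30.1704 − 22.8131 = 7.3573px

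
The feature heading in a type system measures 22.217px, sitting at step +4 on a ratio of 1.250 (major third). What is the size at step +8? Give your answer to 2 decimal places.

54.24px

22.217 × 1.250⁴ = 22.217 × 2.44141 ≈ 54.241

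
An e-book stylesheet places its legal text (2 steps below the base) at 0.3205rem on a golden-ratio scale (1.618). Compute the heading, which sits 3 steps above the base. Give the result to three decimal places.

The gap is 3 − (-2) = 5 steps, so the factor is 1.618^5.
0.3205 × 1.618⁵ = 0.3205 × 11.08901 ≈ 3.554

3.554rem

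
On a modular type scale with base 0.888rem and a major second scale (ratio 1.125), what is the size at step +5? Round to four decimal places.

1.6002rem

Each step on a modular scale multiplies by the ratio, so the size n steps from the base is base × ratioⁿ.
0.888 × 1.125⁵ = 0.888 × 1.80203 ≈ 1.6002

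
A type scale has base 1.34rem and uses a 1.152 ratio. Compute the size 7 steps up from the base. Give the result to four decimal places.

Each step on a modular scale multiplies by the ratio, so the size n steps from the base is base × ratioⁿ.
1.34 × 1.152⁷ = 1.34 × 2.69257 ≈ 3.6080

3.6080rem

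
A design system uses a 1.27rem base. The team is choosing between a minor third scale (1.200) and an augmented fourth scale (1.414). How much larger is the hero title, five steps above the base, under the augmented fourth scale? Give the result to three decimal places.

Minor third: 1.27 × 1.200⁵ = 3.16017rem
Augmented fourth: 1.27 × 1.414⁵ = 7.17878rem
Difference: 7.17878 − 3.16017 = 4.01861rem

4.019rem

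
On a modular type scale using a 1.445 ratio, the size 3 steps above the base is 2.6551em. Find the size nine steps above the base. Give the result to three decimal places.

Moving from step +3 to step +9 is 6 steps up, so multiply by r⁶.
2.6551 × 1.445⁶ = 2.6551 × 9.10347 ≈ 24.171

24.171em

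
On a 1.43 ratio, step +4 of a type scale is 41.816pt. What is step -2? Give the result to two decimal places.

The gap is -2 − (4) = -6 steps, so the factor is 1.43^-6.
41.816 ÷ 1.43⁶ = 41.816 ÷ 8.55099 ≈ 4.890

4.89pt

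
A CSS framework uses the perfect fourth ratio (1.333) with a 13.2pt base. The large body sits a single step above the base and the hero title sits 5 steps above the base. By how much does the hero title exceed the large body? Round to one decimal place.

Step 1: 13.2 × 1.333 = 17.596pt
Step 5: 13.2 × 1.333⁵ = 55.555pt
Difference: 55.555 − 17.596 = 37.959pt

38.0pt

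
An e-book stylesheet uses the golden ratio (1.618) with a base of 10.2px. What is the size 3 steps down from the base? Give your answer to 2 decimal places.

2.41px

A modular type scale is a geometric sequence: sizeₙ = base × rⁿ.
10.2 ÷ 1.618³ = 10.2 ÷ 4.23580 ≈ 2.41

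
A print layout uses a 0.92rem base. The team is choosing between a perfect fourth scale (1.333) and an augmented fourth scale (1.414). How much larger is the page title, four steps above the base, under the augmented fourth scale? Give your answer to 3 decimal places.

Perfect fourth: 0.92 × 1.333⁴ = 2.90475rem
Augmented fourth: 0.92 × 1.414⁴ = 3.67778rem
Difference: 3.67778 − 2.90475 = 0.77303rem

0.773rem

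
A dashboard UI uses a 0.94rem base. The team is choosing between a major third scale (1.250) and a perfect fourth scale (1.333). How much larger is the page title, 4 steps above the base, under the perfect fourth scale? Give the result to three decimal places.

0.673rem

Major third: 0.94 × 1.250⁴ = 2.29492rem
Perfect fourth: 0.94 × 1.333⁴ = 2.96789rem
Difference: 2.96789 − 2.29492 = 0.67297rem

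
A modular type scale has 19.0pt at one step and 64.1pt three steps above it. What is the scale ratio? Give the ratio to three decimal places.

The ratio satisfies 19.0 × r³ = 64.1, so r = (64.1 / 19.0)^(1/3).
r = 3.3737^(1/3) ≈ 1.4998

1.500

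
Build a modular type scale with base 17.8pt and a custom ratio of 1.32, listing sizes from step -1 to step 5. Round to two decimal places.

Step -1: 17.8 ÷ 1.32 = 13.48
Step 0: 17.8pt
Step 1: 17.8 × 1.32 = 23.50
Step 2: 17.8 × 1.32² = 31.01
Step 3: 17.8 × 1.32³ = 40.94
Step 4: 17.8 × 1.32⁴ = 54.04
Step 5: 17.8 × 1.32⁵ = 71.33

13.48pt, 17.80pt, 23.50pt, 31.01pt, 40.94pt, 54.04pt, 71.33pt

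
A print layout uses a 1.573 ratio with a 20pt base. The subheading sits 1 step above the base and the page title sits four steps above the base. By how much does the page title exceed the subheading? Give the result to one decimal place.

Step 1: 20.0 × 1.573 = 31.460pt
Step 4: 20.0 × 1.573⁴ = 122.446pt
Difference: 122.446 − 31.460 = 90.986pt

91.0pt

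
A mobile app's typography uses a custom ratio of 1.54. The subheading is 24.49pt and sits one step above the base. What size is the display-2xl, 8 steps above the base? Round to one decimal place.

503.1pt

The gap is 8 − (1) = 7 steps, so the factor is 1.54^7.
24.49 × 1.54⁷ = 24.49 × 20.54211 ≈ 503.076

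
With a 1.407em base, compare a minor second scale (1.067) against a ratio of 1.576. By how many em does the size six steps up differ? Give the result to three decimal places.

19.483em

Minor second: 1.407 × 1.067⁶ = 2.07625em
At 1.576: 1.407 × 1.576⁶ = 21.55914em
Difference: 21.55914 − 2.07625 = 19.48289em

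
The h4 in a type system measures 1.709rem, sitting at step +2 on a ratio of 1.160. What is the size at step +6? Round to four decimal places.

The gap is 6 − (2) = 4 steps, so the factor is 1.160^4.
1.709 × 1.160⁴ = 1.709 × 1.81064 ≈ 3.0944

3.0944rem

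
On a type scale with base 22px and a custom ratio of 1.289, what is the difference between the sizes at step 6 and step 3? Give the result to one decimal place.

53.8px

Step 3: 22.0 × 1.289³ = 47.117px
Step 6: 22.0 × 1.289⁶ = 100.911px
Difference: 100.911 − 47.117 = 53.794px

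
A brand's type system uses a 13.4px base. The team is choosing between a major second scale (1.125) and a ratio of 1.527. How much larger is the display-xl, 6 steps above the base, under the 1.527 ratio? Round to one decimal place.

142.7px

Major second: 13.4 × 1.125⁶ = 27.166px
At 1.527: 13.4 × 1.527⁶ = 169.879px
Difference: 169.879 − 27.166 = 142.713px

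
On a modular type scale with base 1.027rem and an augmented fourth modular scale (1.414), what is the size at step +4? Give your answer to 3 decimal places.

A modular type scale is a geometric sequence: sizeₙ = base × rⁿ.
1.027 × 1.414⁴ = 1.027 × 3.99758 ≈ 4.106

4.106rem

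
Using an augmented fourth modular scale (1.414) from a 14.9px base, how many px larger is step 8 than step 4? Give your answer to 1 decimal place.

178.5px

Step 4: 14.9 × 1.414⁴ = 59.564px
Step 8: 14.9 × 1.414⁸ = 238.112px
Difference: 238.112 − 59.564 = 178.548px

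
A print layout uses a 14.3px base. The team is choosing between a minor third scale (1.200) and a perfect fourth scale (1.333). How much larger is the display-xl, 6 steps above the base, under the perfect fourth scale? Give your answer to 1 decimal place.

37.5px

Minor third: 14.3 × 1.200⁶ = 42.700px
Perfect fourth: 14.3 × 1.333⁶ = 80.226px
Difference: 80.226 − 42.700 = 37.526px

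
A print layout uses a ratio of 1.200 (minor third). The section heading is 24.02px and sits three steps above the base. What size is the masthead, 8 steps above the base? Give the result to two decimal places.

59.77px

The gap is 8 − (3) = 5 steps, so the factor is 1.200^5.
24.02 × 1.200⁵ = 24.02 × 2.48832 ≈ 59.769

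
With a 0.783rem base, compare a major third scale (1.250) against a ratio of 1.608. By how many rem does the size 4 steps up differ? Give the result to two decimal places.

Major third: 0.783 × 1.250⁴ = 1.9116rem
At 1.608: 0.783 × 1.608⁴ = 5.2349rem
Difference: 5.2349 − 1.9116 = 3.3233rem

3.32rem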